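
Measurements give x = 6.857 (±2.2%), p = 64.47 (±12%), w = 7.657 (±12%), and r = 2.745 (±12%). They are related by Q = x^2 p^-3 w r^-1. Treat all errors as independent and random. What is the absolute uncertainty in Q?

Relative error in a monomial: (δQ/Q)² = Σ (nᵢ · δxᵢ/xᵢ)².
  (2·δx/x)² = (2×0.0220)² = 0.00194;  (-3·δp/p)² = (-3×0.120)² = 0.130;  (1·δw/w)² = (1×0.120)² = 0.0144;  (-1·δr/r)² = (-1×0.120)² = 0.0144
δQ/Q = √(0.160) = 0.400
Q = 0.0004895, so δQ = 0.400 × 0.0004895 = 0.000196.

0.000196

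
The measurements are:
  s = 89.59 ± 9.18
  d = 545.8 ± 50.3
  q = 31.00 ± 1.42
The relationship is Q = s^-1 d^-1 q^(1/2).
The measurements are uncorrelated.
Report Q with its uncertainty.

(1.139 ± 0.159) × 10^-4

Products/powers → add relative errors in quadrature, weighted by exponent:
  (-1·δs/s)² = (-1×0.102)² = 0.0105;  (-1·δd/d)² = (-1×0.0922)² = 0.00849;  (½·δq/q)² = (0.5×0.0458)² = 0.000525
δQ/Q = √(0.0195) = 0.140
Q = 0.0001139, so δQ = 0.140 × 0.0001139 = 1.59e-05.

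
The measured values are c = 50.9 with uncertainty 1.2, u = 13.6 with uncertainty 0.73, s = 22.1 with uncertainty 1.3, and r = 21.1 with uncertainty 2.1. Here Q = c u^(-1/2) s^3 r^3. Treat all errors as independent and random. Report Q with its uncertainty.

(1.40 ± 0.488) × 10^9

Relative error in a monomial: (δQ/Q)² = Σ (nᵢ · δxᵢ/xᵢ)².
  (1·δc/c)² = (1×0.0236)² = 0.000556;  (−½·δu/u)² = (-0.5×0.0537)² = 0.000720;  (3·δs/s)² = (3×0.0588)² = 0.0311;  (3·δr/r)² = (3×0.0995)² = 0.0891
δQ/Q = √(0.122) = 0.349
Q = 1.4e+09, so δQ = 0.349 × 1.4e+09 = 4.88e+08.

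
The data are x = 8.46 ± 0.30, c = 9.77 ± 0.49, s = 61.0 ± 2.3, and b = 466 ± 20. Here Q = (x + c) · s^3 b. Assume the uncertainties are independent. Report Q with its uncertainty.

(1.93 ± 0.241) × 10^9

Let u = x + c = 18.2. δu = √(δx² + δc²) = √(0.0900 + 0.240) = 0.575, so δu/u = 0.0315.
Q is then a monomial in u, s, b:
δQ/Q = √((δu/u)² + (3·δs/s)² + (1·δb/b)²) = √(0.000993 + 0.0128 + 0.00184) = 0.125
Q = 1.93e+09, so δQ = 0.125 × 1.93e+09 = 2.41e+08.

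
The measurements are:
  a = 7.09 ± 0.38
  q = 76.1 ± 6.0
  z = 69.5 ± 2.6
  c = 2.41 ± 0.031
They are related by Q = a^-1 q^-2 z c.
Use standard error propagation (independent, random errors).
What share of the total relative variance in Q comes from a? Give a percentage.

(δQ/Q)² = (-1·δa/a)² + (-2·δq/q)² + (1·δz/z)² + (1·δc/c)²
  a term: (-1×0.0536)² = 0.00287
  q term: (-2×0.0788)² = 0.0249
  z term: (1×0.0374)² = 0.00140
  c term: (1×0.0129)² = 0.000165
Total = 0.0293. Share from a = 0.00287/0.0293 = 0.0980.

9.80%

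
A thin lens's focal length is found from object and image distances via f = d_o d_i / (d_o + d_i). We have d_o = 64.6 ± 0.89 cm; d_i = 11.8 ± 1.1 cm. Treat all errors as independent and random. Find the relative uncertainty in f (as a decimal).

∂f/∂d_o = (d_i/(d_o+d_i))² = 0.0239;  ∂f/∂d_i = (d_o/(d_o+d_i))² = 0.715
δf = √((∂f/∂d_o · δd_o)² + (∂f/∂d_i · δd_i)²) = √(0.000451 + 0.619) = 0.787 cm
f = 9.98 cm, so δf/f = 0.787/9.98 = 0.0789.

0.0789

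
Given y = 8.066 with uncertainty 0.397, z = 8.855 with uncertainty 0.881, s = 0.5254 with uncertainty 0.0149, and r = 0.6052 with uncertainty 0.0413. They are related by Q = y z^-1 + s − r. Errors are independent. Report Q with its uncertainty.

Let p = y·z^-1 = 0.9109. δp/p = √((1·δy/y)² + (-1·δz/z)²) = √(0.00242 + 0.00990) = 0.111, so δp = 0.101.
Q = p + s − r: δQ = √(δp² + δs² + δr²) = √(0.0102 + 0.000222 + 0.00171) = 0.110
Q = 0.8311.

0.8311 ± 0.110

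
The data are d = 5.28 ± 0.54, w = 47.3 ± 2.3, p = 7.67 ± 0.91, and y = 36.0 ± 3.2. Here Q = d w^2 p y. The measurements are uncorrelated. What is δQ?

Each factor contributes (exponent × relative error)² to (δQ/Q)²:
  (1·δd/d)² = (1×0.102)² = 0.0105;  (2·δw/w)² = (2×0.0486)² = 0.00946;  (1·δp/p)² = (1×0.119)² = 0.0141;  (1·δy/y)² = (1×0.0889)² = 0.00790
δQ/Q = √(0.0419) = 0.205
Q = 3.26e+06, so δQ = 0.205 × 3.26e+06 = 6.68e+05.

6.68e+05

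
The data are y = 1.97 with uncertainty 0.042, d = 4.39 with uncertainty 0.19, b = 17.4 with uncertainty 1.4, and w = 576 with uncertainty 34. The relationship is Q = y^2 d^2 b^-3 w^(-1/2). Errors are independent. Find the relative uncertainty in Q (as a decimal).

0.262

Products/powers → add relative errors in quadrature, weighted by exponent:
  (2·δy/y)² = (2×0.0213)² = 0.00182;  (2·δd/d)² = (2×0.0433)² = 0.00749;  (-3·δb/b)² = (-3×0.0805)² = 0.0583;  (−½·δw/w)² = (-0.5×0.0590)² = 0.000871
δQ/Q = √(0.0684) = 0.262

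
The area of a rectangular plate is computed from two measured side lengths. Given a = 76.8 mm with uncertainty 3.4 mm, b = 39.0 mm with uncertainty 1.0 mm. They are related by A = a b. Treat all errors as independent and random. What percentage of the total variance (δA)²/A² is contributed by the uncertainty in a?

74.9%

(δA/A)² = (1·δa/a)² + (1·δb/b)²
  a term: (1×0.0443)² = 0.00196
  b term: (1×0.0256)² = 0.000657
Total = 0.00262. Share from a = 0.00196/0.00262 = 0.749.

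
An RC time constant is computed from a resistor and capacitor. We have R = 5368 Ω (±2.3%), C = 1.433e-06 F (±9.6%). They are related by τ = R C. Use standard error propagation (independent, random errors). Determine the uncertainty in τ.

Each factor contributes (exponent × relative error)² to (δτ/τ)²:
  (1·δR/R)² = (1×0.0230)² = 0.000529;  (1·δC/C)² = (1×0.0960)² = 0.00922
δτ/τ = √(0.00975) = 0.0987
τ = 0.007692 s, so δτ = 0.0987 × 0.007692 = 0.000759 s.

0.000759 s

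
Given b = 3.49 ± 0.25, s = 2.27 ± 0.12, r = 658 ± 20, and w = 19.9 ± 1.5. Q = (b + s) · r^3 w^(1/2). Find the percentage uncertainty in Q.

11.0%

Let u = b + s = 5.76. δu = √(δb² + δs²) = √(0.0625 + 0.0144) = 0.277, so δu/u = 0.0481.
Q is then a monomial in u, r, w:
δQ/Q = √((δu/u)² + (3·δr/r)² + (½·δw/w)²) = √(0.00232 + 0.00831 + 0.00142) = 0.110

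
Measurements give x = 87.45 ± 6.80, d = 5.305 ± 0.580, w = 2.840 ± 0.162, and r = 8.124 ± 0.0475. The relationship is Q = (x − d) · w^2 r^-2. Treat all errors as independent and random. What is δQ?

1.42

Let u = x − d = 82.15. δu = √(δx² + δd²) = √(46.2 + 0.336) = 6.82, so δu/u = 0.0831.
Q is then a monomial in u, w, r:
δQ/Q = √((δu/u)² + (2·δw/w)² + (-2·δr/r)²) = √(0.00690 + 0.0130 + 0.000137) = 0.142
Q = 10.04, so δQ = 0.142 × 10.04 = 1.42.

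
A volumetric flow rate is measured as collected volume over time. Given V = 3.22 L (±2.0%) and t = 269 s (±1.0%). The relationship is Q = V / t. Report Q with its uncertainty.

0.0120 ± 0.000268 L/s

Since Q is a product/quotient, work with relative uncertainties:
  (1·δV/V)² = (1×0.0200)² = 0.000400;  (-1·δt/t)² = (-1×0.0100)² = 0.000100
δQ/Q = √(0.000500) = 0.0224
Q = 0.0120 L/s, so δQ = 0.0224 × 0.0120 = 0.000268 L/s.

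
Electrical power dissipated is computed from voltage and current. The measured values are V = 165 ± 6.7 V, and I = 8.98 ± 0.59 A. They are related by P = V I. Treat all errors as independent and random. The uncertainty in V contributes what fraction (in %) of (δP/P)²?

27.6%

(δP/P)² = (1·δV/V)² + (1·δI/I)²
  V term: (1×0.0406)² = 0.00165
  I term: (1×0.0657)² = 0.00432
Total = 0.00597. Share from V = 0.00165/0.00597 = 0.276.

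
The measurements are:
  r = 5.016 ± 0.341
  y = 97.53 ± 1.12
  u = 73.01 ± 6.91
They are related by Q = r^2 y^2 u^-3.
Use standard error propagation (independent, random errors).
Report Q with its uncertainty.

Q is a product of powers, so relative uncertainties combine in quadrature:
  (2·δr/r)² = (2×0.0680)² = 0.0185;  (2·δy/y)² = (2×0.0115)² = 0.000527;  (-3·δu/u)² = (-3×0.0946)² = 0.0806
δQ/Q = √(0.0996) = 0.316
Q = 0.6150, so δQ = 0.316 × 0.6150 = 0.194.

0.6150 ± 0.194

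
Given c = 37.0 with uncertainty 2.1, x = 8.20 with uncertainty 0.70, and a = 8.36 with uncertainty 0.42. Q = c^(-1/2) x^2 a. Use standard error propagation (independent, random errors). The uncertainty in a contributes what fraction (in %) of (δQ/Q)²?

7.77%

(δQ/Q)² = (−½·δc/c)² + (2·δx/x)² + (1·δa/a)²
  c term: (-0.5×0.0568)² = 0.000805
  x term: (2×0.0854)² = 0.0291
  a term: (1×0.0502)² = 0.00252
Total = 0.0325. Share from a = 0.00252/0.0325 = 0.0777.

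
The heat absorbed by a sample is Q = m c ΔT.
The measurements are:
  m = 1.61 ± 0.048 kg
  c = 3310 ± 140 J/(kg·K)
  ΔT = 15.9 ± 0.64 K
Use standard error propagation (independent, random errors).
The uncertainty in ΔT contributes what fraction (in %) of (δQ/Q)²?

(δQ/Q)² = (1·δm/m)² + (1·δc/c)² + (1·δΔT/ΔT)²
  m term: (1×0.0298)² = 0.000889
  c term: (1×0.0423)² = 0.00179
  ΔT term: (1×0.0403)² = 0.00162
Total = 0.00430. Share from ΔT = 0.00162/0.00430 = 0.377.

37.7%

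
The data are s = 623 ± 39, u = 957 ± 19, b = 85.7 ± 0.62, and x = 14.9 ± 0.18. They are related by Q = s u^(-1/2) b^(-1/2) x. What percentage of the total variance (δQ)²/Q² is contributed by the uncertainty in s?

(δQ/Q)² = (1·δs/s)² + (−½·δu/u)² + (−½·δb/b)² + (1·δx/x)²
  s term: (1×0.0626)² = 0.00392
  u term: (-0.5×0.0199)² = 9.85e-05
  b term: (-0.5×0.00723)² = 1.31e-05
  x term: (1×0.0121)² = 0.000146
Total = 0.00418. Share from s = 0.00392/0.00418 = 0.938.

93.8%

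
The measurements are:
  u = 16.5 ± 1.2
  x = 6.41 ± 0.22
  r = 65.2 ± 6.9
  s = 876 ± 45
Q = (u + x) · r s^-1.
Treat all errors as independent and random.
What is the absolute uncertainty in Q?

Let w = u + x = 22.9. δw = √(δu² + δx²) = √(1.44 + 0.0484) = 1.22, so δw/w = 0.0533.
Q is then a monomial in w, r, s:
δQ/Q = √((δw/w)² + (1·δr/r)² + (-1·δs/s)²) = √(0.00284 + 0.0112 + 0.00264) = 0.129
Q = 1.71, so δQ = 0.129 × 1.71 = 0.220.

0.220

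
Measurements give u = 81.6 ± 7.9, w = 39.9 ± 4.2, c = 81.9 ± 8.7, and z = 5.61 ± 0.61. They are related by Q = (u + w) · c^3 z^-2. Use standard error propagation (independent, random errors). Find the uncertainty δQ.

8.33e+05

Let h = u + w = 122. δh = √(δu² + δw²) = √(62.4 + 17.6) = 8.95, so δh/h = 0.0736.
Q is then a monomial in h, c, z:
δQ/Q = √((δh/h)² + (3·δc/c)² + (-2·δz/z)²) = √(0.00542 + 0.102 + 0.0473) = 0.393
Q = 2.12e+06, so δQ = 0.393 × 2.12e+06 = 8.33e+05.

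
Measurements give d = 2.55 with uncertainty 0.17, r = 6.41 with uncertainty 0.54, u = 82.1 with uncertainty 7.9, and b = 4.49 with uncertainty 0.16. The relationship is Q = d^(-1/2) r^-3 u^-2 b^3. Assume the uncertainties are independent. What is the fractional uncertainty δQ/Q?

0.337

Products/powers → add relative errors in quadrature, weighted by exponent:
  (−½·δd/d)² = (-0.5×0.0667)² = 0.00111;  (-3·δr/r)² = (-3×0.0842)² = 0.0639;  (-2·δu/u)² = (-2×0.0962)² = 0.0370;  (3·δb/b)² = (3×0.0356)² = 0.0114
δQ/Q = √(0.113) = 0.337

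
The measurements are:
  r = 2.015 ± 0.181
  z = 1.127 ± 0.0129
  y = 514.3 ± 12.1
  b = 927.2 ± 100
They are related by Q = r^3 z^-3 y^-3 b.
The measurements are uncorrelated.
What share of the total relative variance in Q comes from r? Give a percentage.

(δQ/Q)² = (3·δr/r)² + (-3·δz/z)² + (-3·δy/y)² + (1·δb/b)²
  r term: (3×0.0898)² = 0.0726
  z term: (-3×0.0114)² = 0.00118
  y term: (-3×0.0235)² = 0.00498
  b term: (1×0.108)² = 0.0116
Total = 0.0904. Share from r = 0.0726/0.0904 = 0.803.

80.3%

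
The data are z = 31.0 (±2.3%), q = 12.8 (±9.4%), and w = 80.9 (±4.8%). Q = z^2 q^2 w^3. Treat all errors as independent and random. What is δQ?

2.01e+10

Q is a product of powers, so relative uncertainties combine in quadrature:
  (2·δz/z)² = (2×0.0230)² = 0.00212;  (2·δq/q)² = (2×0.0940)² = 0.0353;  (3·δw/w)² = (3×0.0480)² = 0.0207
δQ/Q = √(0.0582) = 0.241
Q = 8.34e+10, so δQ = 0.241 × 8.34e+10 = 2.01e+10.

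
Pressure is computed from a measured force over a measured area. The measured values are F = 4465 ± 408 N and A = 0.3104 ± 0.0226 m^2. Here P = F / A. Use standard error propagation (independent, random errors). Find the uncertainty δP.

For a monomial P ∝ F, A^-1, fractional errors add in quadrature:
  (1·δF/F)² = (1×0.0914)² = 0.00835;  (-1·δA/A)² = (-1×0.0728)² = 0.00530
δP/P = √(0.0137) = 0.117
P = 14380 Pa, so δP = 0.117 × 14380 = 1680 Pa.

1680 Pa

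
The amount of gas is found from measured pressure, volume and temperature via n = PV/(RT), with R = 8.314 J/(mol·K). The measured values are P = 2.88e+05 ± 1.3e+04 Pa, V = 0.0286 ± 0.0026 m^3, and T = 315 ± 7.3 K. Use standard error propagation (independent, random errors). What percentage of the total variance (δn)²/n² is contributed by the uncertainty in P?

(δn/n)² = (1·δP/P)² + (1·δV/V)² + (-1·δT/T)²
  P term: (1×0.0451)² = 0.00204
  V term: (1×0.0909)² = 0.00826
  T term: (-1×0.0232)² = 0.000537
Total = 0.0108. Share from P = 0.00204/0.0108 = 0.188.

18.8%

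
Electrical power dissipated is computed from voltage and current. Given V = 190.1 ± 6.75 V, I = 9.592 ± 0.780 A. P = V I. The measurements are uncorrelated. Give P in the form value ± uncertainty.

1823 ± 162 W

For a monomial P ∝ V, I, fractional errors add in quadrature:
  (1·δV/V)² = (1×0.0355)² = 0.00126;  (1·δI/I)² = (1×0.0813)² = 0.00661
δP/P = √(0.00787) = 0.0887
P = 1823 W, so δP = 0.0887 × 1823 = 162 W.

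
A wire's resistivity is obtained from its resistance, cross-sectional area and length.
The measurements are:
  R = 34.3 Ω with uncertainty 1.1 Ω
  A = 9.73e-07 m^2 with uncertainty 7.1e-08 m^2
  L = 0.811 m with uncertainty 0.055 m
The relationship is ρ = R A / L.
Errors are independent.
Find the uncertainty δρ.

4.31e-06 Ω·m

For a monomial ρ ∝ R, A, L^-1, fractional errors add in quadrature:
  (1·δR/R)² = (1×0.0321)² = 0.00103;  (1·δA/A)² = (1×0.0730)² = 0.00532;  (-1·δL/L)² = (-1×0.0678)² = 0.00460
δρ/ρ = √(0.0110) = 0.105
ρ = 4.12e-05 Ω·m, so δρ = 0.105 × 4.12e-05 = 4.31e-06 Ω·m.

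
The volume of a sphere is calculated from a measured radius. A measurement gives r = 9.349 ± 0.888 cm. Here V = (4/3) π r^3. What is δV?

V ∝ r^3, so δV/V = |3| · δr/r = 3 × 0.0950 = 0.285.
V = 3423 cm^3, so δV = 0.285 × 3423 = 975 cm^3.

975 cm^3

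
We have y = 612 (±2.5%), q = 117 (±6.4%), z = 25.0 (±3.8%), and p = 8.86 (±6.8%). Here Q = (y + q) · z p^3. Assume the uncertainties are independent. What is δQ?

2.65e+06

Let u = y + q = 729. δu = √(δy² + δq²) = √(234 + 56.1) = 17.0, so δu/u = 0.0234.
Q is then a monomial in u, z, p:
δQ/Q = √((δu/u)² + (1·δz/z)² + (3·δp/p)²) = √(0.000546 + 0.00144 + 0.0416) = 0.209
Q = 1.27e+07, so δQ = 0.209 × 1.27e+07 = 2.65e+06.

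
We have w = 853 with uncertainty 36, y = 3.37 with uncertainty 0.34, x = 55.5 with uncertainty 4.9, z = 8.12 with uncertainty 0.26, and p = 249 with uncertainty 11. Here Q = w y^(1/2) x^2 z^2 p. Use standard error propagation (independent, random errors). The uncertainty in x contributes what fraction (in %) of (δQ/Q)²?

(δQ/Q)² = (1·δw/w)² + (½·δy/y)² + (2·δx/x)² + (2·δz/z)² + (1·δp/p)²
  w term: (1×0.0422)² = 0.00178
  y term: (0.5×0.101)² = 0.00254
  x term: (2×0.0883)² = 0.0312
  z term: (2×0.0320)² = 0.00410
  p term: (1×0.0442)² = 0.00195
Total = 0.0416. Share from x = 0.0312/0.0416 = 0.750.

75.0%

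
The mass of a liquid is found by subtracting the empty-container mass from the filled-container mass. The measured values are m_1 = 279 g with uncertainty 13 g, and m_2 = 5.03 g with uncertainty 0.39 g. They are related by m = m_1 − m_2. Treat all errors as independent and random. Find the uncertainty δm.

13.0 g

Each term contributes (cᵢ δxᵢ)² to (δm)²:
  (δm_1)² = 169;  (δm_2)² = 0.152
δm = √(169) = 13.0 g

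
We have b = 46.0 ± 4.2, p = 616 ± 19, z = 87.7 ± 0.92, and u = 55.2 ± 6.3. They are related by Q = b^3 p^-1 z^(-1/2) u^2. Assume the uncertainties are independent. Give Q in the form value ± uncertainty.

Products/powers → add relative errors in quadrature, weighted by exponent:
  (3·δb/b)² = (3×0.0913)² = 0.0750;  (-1·δp/p)² = (-1×0.0308)² = 0.000951;  (−½·δz/z)² = (-0.5×0.0105)² = 2.75e-05;  (2·δu/u)² = (2×0.114)² = 0.0521
δQ/Q = √(0.128) = 0.358
Q = 51400, so δQ = 0.358 × 51400 = 18400.

51400 ± 18400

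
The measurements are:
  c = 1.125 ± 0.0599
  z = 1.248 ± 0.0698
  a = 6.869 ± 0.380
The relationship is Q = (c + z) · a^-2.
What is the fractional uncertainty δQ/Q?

Let u = c + z = 2.373. δu = √(δc² + δz²) = √(0.00359 + 0.00487) = 0.0920, so δu/u = 0.0388.
Q is then a monomial in u, a:
δQ/Q = √((δu/u)² + (-2·δa/a)²) = √(0.00150 + 0.0122) = 0.117

0.117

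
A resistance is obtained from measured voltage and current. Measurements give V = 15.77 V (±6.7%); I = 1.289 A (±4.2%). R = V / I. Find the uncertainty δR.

0.967 Ω

Relative error in a monomial: (δR/R)² = Σ (nᵢ · δxᵢ/xᵢ)².
  (1·δV/V)² = (1×0.0670)² = 0.00449;  (-1·δI/I)² = (-1×0.0420)² = 0.00176
δR/R = √(0.00625) = 0.0791
R = 12.23 Ω, so δR = 0.0791 × 12.23 = 0.967 Ω.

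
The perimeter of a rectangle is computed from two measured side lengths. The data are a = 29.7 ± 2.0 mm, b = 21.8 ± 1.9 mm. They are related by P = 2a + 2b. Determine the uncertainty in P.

5.52 mm

P is a linear combination, so absolute uncertainties add in quadrature:
  (2·δa)² = 16.0;  (2·δb)² = 14.4
δP = √(30.4) = 5.52 mm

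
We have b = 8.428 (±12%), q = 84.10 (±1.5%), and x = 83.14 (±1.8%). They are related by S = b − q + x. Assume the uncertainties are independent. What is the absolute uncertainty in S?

2.20

Absolute uncertainties add in quadrature for a linear combination:
  (δb)² = 1.02;  (δq)² = 1.59;  (δx)² = 2.24
δS = √(4.85) = 2.20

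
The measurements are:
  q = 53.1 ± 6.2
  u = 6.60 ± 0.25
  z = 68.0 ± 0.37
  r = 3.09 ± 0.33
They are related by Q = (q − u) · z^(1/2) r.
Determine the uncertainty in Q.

Let w = q − u = 46.5. δw = √(δq² + δu²) = √(38.4 + 0.0625) = 6.21, so δw/w = 0.133.
Q is then a monomial in w, z, r:
δQ/Q = √((δw/w)² + (½·δz/z)² + (1·δr/r)²) = √(0.0178 + 7.4e-06 + 0.0114) = 0.171
Q = 1180, so δQ = 0.171 × 1180 = 203.

203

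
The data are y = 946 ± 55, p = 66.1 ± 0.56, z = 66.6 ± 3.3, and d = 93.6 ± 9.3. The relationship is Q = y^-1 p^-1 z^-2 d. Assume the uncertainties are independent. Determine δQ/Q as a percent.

15.2%

Each factor contributes (exponent × relative error)² to (δQ/Q)²:
  (-1·δy/y)² = (-1×0.0581)² = 0.00338;  (-1·δp/p)² = (-1×0.00847)² = 7.18e-05;  (-2·δz/z)² = (-2×0.0495)² = 0.00982;  (1·δd/d)² = (1×0.0994)² = 0.00987
δQ/Q = √(0.0231) = 0.152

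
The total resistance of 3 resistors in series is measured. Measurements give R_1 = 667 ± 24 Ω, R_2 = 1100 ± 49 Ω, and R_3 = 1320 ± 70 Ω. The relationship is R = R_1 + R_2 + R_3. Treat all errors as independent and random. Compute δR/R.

For a sum/difference, combine absolute errors in quadrature:
  (δR_1)² = 576;  (δR_2)² = 2400;  (δR_3)² = 4900
δR = √(7880) = 88.8 Ω
R = 3090 Ω, so δR/R = 88.8/3090 = 0.0288.

0.0288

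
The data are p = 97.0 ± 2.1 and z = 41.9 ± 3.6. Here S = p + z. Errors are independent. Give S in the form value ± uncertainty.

Each term contributes (cᵢ δxᵢ)² to (δS)²:
  (δp)² = 4.41;  (δz)² = 13.0
δS = √(17.4) = 4.17
S = 139.

139 ± 4.17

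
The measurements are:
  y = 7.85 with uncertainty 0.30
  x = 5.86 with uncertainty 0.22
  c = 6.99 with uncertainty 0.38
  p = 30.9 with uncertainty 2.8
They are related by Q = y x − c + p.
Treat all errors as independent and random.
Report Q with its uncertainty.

Let w = y·x = 46.0. δw/w = √((1·δy/y)² + (1·δx/x)²) = √(0.00146 + 0.00141) = 0.0536, so δw = 2.46.
Q = w − c + p: δQ = √(δw² + δc² + δp²) = √(6.07 + 0.144 + 7.84) = 3.75
Q = 69.9.

69.9 ± 3.75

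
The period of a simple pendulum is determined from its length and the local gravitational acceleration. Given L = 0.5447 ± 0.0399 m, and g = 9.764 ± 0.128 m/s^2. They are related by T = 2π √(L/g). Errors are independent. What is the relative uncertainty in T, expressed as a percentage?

Relative error in a monomial: (δT/T)² = Σ (nᵢ · δxᵢ/xᵢ)².
  (½·δL/L)² = (0.5×0.0733)² = 0.00134;  (−½·δg/g)² = (-0.5×0.0131)² = 4.3e-05
δT/T = √(0.00138) = 0.0372

3.72%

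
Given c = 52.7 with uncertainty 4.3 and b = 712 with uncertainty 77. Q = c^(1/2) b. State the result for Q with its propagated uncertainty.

Relative error in a monomial: (δQ/Q)² = Σ (nᵢ · δxᵢ/xᵢ)².
  (½·δc/c)² = (0.5×0.0816)² = 0.00166;  (1·δb/b)² = (1×0.108)² = 0.0117
δQ/Q = √(0.0134) = 0.116
Q = 5170, so δQ = 0.116 × 5170 = 597.

5170 ± 597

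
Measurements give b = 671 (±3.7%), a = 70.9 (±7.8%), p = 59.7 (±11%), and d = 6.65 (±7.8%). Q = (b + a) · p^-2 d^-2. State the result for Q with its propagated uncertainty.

0.00471 ± 0.00128

Let u = b + a = 742. δu = √(δb² + δa²) = √(616 + 30.6) = 25.4, so δu/u = 0.0343.
Q is then a monomial in u, p, d:
δQ/Q = √((δu/u)² + (-2·δp/p)² + (-2·δd/d)²) = √(0.00118 + 0.0484 + 0.0243) = 0.272
Q = 0.00471, so δQ = 0.272 × 0.00471 = 0.00128.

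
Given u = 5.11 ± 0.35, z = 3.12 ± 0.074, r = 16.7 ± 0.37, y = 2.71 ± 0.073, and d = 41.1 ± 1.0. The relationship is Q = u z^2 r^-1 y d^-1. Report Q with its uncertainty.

0.196 ± 0.0184

Products/powers → add relative errors in quadrature, weighted by exponent:
  (1·δu/u)² = (1×0.0685)² = 0.00469;  (2·δz/z)² = (2×0.0237)² = 0.00225;  (-1·δr/r)² = (-1×0.0222)² = 0.000491;  (1·δy/y)² = (1×0.0269)² = 0.000726;  (-1·δd/d)² = (-1×0.0243)² = 0.000592
δQ/Q = √(0.00875) = 0.0935
Q = 0.196, so δQ = 0.0935 × 0.196 = 0.0184.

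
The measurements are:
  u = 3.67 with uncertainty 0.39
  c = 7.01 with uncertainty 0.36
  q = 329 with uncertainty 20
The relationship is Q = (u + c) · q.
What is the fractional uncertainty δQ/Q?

Let w = u + c = 10.7. δw = √(δu² + δc²) = √(0.152 + 0.130) = 0.531, so δw/w = 0.0497.
Q is then a monomial in w, q:
δQ/Q = √((δw/w)² + (1·δq/q)²) = √(0.00247 + 0.00370) = 0.0785

0.0785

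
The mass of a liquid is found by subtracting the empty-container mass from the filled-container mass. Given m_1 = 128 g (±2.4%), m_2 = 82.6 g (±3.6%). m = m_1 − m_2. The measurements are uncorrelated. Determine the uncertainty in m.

Absolute uncertainties add in quadrature for a linear combination:
  (δm_1)² = 9.44;  (δm_2)² = 8.84
δm = √(18.3) = 4.28 g

4.28 g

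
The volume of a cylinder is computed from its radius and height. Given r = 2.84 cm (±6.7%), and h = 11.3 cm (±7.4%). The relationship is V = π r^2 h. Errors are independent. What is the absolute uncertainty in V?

V is a product of powers, so relative uncertainties combine in quadrature:
  (2·δr/r)² = (2×0.0670)² = 0.0180;  (1·δh/h)² = (1×0.0740)² = 0.00548
δV/V = √(0.0234) = 0.153
V = 286 cm^3, so δV = 0.153 × 286 = 43.8 cm^3.

43.8 cm^3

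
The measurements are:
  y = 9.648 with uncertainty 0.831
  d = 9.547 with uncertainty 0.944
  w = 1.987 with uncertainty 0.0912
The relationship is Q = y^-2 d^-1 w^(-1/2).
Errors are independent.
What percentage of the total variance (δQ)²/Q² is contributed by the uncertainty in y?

(δQ/Q)² = (-2·δy/y)² + (-1·δd/d)² + (−½·δw/w)²
  y term: (-2×0.0861)² = 0.0297
  d term: (-1×0.0989)² = 0.00978
  w term: (-0.5×0.0459)² = 0.000527
Total = 0.0400. Share from y = 0.0297/0.0400 = 0.742.

74.2%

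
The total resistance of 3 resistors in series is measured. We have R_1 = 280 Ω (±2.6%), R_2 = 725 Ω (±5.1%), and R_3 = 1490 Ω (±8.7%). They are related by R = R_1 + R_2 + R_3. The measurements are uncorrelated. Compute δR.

Sums and differences: (δR)² = Σ (cᵢ δxᵢ)².
  (δR_1)² = 53.0;  (δR_2)² = 1370;  (δR_3)² = 16800
δR = √(18200) = 135 Ω

135 Ω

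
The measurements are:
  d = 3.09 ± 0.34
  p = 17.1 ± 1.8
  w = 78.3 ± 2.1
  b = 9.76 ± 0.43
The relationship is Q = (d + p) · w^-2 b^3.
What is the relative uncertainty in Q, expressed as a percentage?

16.9%

Let u = d + p = 20.2. δu = √(δd² + δp²) = √(0.116 + 3.24) = 1.83, so δu/u = 0.0907.
Q is then a monomial in u, w, b:
δQ/Q = √((δu/u)² + (-2·δw/w)² + (3·δb/b)²) = √(0.00823 + 0.00288 + 0.0175) = 0.169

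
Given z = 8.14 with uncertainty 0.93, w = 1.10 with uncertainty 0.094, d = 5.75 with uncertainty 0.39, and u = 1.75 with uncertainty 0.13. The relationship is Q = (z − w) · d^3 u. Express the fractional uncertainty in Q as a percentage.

25.4%

Let h = z − w = 7.04. δh = √(δz² + δw²) = √(0.865 + 0.00884) = 0.935, so δh/h = 0.133.
Q is then a monomial in h, d, u:
δQ/Q = √((δh/h)² + (3·δd/d)² + (1·δu/u)²) = √(0.0176 + 0.0414 + 0.00552) = 0.254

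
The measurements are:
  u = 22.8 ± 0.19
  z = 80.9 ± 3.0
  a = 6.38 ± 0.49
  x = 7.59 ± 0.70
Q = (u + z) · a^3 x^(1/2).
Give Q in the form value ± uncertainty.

74200 ± 17600

Let w = u + z = 104. δw = √(δu² + δz²) = √(0.0361 + 9.00) = 3.01, so δw/w = 0.0290.
Q is then a monomial in w, a, x:
δQ/Q = √((δw/w)² + (3·δa/a)² + (½·δx/x)²) = √(0.000840 + 0.0531 + 0.00213) = 0.237
Q = 74200, so δQ = 0.237 × 74200 = 17600.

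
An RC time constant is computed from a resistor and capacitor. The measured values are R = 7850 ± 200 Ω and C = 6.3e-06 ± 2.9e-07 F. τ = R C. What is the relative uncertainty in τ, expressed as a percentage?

Relative error in a monomial: (δτ/τ)² = Σ (nᵢ · δxᵢ/xᵢ)².
  (1·δR/R)² = (1×0.0255)² = 0.000649;  (1·δC/C)² = (1×0.0460)² = 0.00212
δτ/τ = √(0.00277) = 0.0526

5.26%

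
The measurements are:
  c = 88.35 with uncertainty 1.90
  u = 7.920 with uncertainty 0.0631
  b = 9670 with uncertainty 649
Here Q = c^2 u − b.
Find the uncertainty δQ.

2780

Let p = c^2·u = 61820. δp/p = √((2·δc/c)² + (1·δu/u)²) = √(0.00185 + 6.35e-05) = 0.0437, so δp = 2700.
Q = p − b: δQ = √(δp² + δb²) = √(7.31e+06 + 4.21e+05) = 2780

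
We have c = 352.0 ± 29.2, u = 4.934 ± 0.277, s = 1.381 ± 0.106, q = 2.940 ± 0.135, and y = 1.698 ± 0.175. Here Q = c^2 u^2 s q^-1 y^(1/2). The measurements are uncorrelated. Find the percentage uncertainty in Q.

22.5%

Q is a product of powers, so relative uncertainties combine in quadrature:
  (2·δc/c)² = (2×0.0830)² = 0.0275;  (2·δu/u)² = (2×0.0561)² = 0.0126;  (1·δs/s)² = (1×0.0768)² = 0.00589;  (-1·δq/q)² = (-1×0.0459)² = 0.00211;  (½·δy/y)² = (0.5×0.103)² = 0.00266
δQ/Q = √(0.0508) = 0.225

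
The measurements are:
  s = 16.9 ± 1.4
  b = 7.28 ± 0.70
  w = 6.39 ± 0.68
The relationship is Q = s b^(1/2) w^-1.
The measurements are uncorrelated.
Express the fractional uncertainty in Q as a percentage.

14.3%

For a monomial Q ∝ s, b^(1/2), w^-1, fractional errors add in quadrature:
  (1·δs/s)² = (1×0.0828)² = 0.00686;  (½·δb/b)² = (0.5×0.0962)² = 0.00231;  (-1·δw/w)² = (-1×0.106)² = 0.0113
δQ/Q = √(0.0205) = 0.143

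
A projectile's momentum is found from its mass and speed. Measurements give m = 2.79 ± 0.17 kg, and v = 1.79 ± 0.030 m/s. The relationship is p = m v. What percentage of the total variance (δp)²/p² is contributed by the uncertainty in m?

(δp/p)² = (1·δm/m)² + (1·δv/v)²
  m term: (1×0.0609)² = 0.00371
  v term: (1×0.0168)² = 0.000281
Total = 0.00399. Share from m = 0.00371/0.00399 = 0.930.

93.0%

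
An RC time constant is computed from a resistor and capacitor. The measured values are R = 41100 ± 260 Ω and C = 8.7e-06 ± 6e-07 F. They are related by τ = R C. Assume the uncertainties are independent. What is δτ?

0.0248 s

Since τ is a product/quotient, work with relative uncertainties:
  (1·δR/R)² = (1×0.00633)² = 4e-05;  (1·δC/C)² = (1×0.0690)² = 0.00476
δτ/τ = √(0.00480) = 0.0693
τ = 0.358 s, so δτ = 0.0693 × 0.358 = 0.0248 s.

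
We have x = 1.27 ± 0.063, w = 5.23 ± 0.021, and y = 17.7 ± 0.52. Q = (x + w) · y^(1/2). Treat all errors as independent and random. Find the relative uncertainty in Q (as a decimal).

Let u = x + w = 6.50. δu = √(δx² + δw²) = √(0.00397 + 0.000441) = 0.0664, so δu/u = 0.0102.
Q is then a monomial in u, y:
δQ/Q = √((δu/u)² + (½·δy/y)²) = √(0.000104 + 0.000216) = 0.0179

0.0179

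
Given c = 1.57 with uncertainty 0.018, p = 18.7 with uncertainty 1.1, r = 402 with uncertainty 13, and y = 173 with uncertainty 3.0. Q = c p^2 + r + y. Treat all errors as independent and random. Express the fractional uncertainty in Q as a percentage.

5.89%

Let w = c·p^2 = 549. δw/w = √((1·δc/c)² + (2·δp/p)²) = √(0.000131 + 0.0138) = 0.118, so δw = 64.9.
Q = w + r + y: δQ = √(δw² + δr² + δy²) = √(4210 + 169 + 9.00) = 66.3
Q = 1120, so δQ/Q = 66.3/1120 = 0.0589.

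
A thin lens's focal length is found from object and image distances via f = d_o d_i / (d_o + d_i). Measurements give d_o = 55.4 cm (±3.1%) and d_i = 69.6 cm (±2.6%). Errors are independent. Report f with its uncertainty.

∂f/∂d_o = (d_i/(d_o+d_i))² = 0.310;  ∂f/∂d_i = (d_o/(d_o+d_i))² = 0.196
δf = √((∂f/∂d_o · δd_o)² + (∂f/∂d_i · δd_i)²) = √(0.283 + 0.126) = 0.640 cm
f = 30.8 cm.

30.8 ± 0.640 cm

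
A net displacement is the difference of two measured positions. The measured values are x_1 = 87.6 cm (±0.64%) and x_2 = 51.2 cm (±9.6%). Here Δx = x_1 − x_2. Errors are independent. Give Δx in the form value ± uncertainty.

36.4 ± 4.95 cm

Each term contributes (cᵢ δxᵢ)² to (δΔx)²:
  (δx_1)² = 0.314;  (δx_2)² = 24.2
δΔx = √(24.5) = 4.95 cm
Δx = 36.4 cm.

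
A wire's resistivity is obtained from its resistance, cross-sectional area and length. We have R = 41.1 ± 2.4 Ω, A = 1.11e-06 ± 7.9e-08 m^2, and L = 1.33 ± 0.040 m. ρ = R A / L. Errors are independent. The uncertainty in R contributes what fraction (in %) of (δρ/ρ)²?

(δρ/ρ)² = (1·δR/R)² + (1·δA/A)² + (-1·δL/L)²
  R term: (1×0.0584)² = 0.00341
  A term: (1×0.0712)² = 0.00507
  L term: (-1×0.0301)² = 0.000905
Total = 0.00938. Share from R = 0.00341/0.00938 = 0.364.

36.4%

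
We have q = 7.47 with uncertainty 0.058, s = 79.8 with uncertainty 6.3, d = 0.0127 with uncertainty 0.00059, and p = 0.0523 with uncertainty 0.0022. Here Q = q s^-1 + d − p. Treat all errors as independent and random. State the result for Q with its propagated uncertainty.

0.0540 ± 0.00777

Let w = q·s^-1 = 0.0936. δw/w = √((1·δq/q)² + (-1·δs/s)²) = √(6.03e-05 + 0.00623) = 0.0793, so δw = 0.00743.
Q = w + d − p: δQ = √(δw² + δd² + δp²) = √(5.51e-05 + 3.48e-07 + 4.84e-06) = 0.00777
Q = 0.0540.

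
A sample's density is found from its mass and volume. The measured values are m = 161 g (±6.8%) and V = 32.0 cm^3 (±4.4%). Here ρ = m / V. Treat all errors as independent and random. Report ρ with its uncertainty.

Products/powers → add relative errors in quadrature, weighted by exponent:
  (1·δm/m)² = (1×0.0680)² = 0.00462;  (-1·δV/V)² = (-1×0.0440)² = 0.00194
δρ/ρ = √(0.00656) = 0.0810
ρ = 5.03 g/cm^3, so δρ = 0.0810 × 5.03 = 0.408 g/cm^3.

5.03 ± 0.408 g/cm^3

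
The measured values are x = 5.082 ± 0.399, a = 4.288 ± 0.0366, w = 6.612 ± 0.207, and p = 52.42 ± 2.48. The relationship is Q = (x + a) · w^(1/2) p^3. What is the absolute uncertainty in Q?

Let u = x + a = 9.370. δu = √(δx² + δa²) = √(0.159 + 0.00134) = 0.401, so δu/u = 0.0428.
Q is then a monomial in u, w, p:
δQ/Q = √((δu/u)² + (½·δw/w)² + (3·δp/p)²) = √(0.00183 + 0.000245 + 0.0201) = 0.149
Q = 3.471e+06, so δQ = 0.149 × 3.471e+06 = 5.17e+05.

5.17e+05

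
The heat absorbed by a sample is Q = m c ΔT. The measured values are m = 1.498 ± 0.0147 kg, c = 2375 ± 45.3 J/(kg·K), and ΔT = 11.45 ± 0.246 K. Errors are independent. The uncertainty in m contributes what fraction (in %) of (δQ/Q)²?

(δQ/Q)² = (1·δm/m)² + (1·δc/c)² + (1·δΔT/ΔT)²
  m term: (1×0.00981)² = 9.63e-05
  c term: (1×0.0191)² = 0.000364
  ΔT term: (1×0.0215)² = 0.000462
Total = 0.000922. Share from m = 9.63e-05/0.000922 = 0.104.

10.4%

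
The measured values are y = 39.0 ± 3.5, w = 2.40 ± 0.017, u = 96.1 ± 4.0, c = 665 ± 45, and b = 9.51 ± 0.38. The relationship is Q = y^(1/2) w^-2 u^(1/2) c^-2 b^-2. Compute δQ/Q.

Products/powers → add relative errors in quadrature, weighted by exponent:
  (½·δy/y)² = (0.5×0.0897)² = 0.00201;  (-2·δw/w)² = (-2×0.00708)² = 0.000201;  (½·δu/u)² = (0.5×0.0416)² = 0.000433;  (-2·δc/c)² = (-2×0.0677)² = 0.0183;  (-2·δb/b)² = (-2×0.0400)² = 0.00639
δQ/Q = √(0.0274) = 0.165

0.165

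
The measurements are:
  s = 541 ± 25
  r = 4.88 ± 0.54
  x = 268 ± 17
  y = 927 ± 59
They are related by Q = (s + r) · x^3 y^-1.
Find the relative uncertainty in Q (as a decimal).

0.206

Let u = s + r = 546. δu = √(δs² + δr²) = √(625 + 0.292) = 25.0, so δu/u = 0.0458.
Q is then a monomial in u, x, y:
δQ/Q = √((δu/u)² + (3·δx/x)² + (-1·δy/y)²) = √(0.00210 + 0.0362 + 0.00405) = 0.206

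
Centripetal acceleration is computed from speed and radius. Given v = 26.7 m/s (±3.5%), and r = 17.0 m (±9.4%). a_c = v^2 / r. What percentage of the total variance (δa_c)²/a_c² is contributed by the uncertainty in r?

(δa_c/a_c)² = (2·δv/v)² + (-1·δr/r)²
  v term: (2×0.0350)² = 0.00490
  r term: (-1×0.0940)² = 0.00884
Total = 0.0137. Share from r = 0.00884/0.0137 = 0.643.

64.3%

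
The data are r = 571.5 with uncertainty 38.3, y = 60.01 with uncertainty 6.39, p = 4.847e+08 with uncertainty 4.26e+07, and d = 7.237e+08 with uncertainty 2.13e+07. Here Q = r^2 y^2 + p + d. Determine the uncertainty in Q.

Let w = r^2·y^2 = 1.176e+09. δw/w = √((2·δr/r)² + (2·δy/y)²) = √(0.0180 + 0.0454) = 0.252, so δw = 2.96e+08.
Q = w + p + d: δQ = √(δw² + δp² + δd²) = √(8.76e+16 + 1.81e+15 + 4.54e+14) = 3e+08

3e+08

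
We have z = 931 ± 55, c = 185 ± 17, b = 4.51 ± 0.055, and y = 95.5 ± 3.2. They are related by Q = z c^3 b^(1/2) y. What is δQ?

Q is a product of powers, so relative uncertainties combine in quadrature:
  (1·δz/z)² = (1×0.0591)² = 0.00349;  (3·δc/c)² = (3×0.0919)² = 0.0760;  (½·δb/b)² = (0.5×0.0122)² = 3.72e-05;  (1·δy/y)² = (1×0.0335)² = 0.00112
δQ/Q = √(0.0806) = 0.284
Q = 1.2e+12, so δQ = 0.284 × 1.2e+12 = 3.4e+11.

3.4e+11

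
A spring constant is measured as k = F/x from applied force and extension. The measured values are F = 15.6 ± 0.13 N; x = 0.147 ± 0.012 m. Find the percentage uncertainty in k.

k is a product of powers, so relative uncertainties combine in quadrature:
  (1·δF/F)² = (1×0.00833)² = 6.94e-05;  (-1·δx/x)² = (-1×0.0816)² = 0.00666
δk/k = √(0.00673) = 0.0821

8.21%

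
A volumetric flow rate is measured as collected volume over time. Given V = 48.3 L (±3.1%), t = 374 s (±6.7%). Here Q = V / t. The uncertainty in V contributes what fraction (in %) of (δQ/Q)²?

(δQ/Q)² = (1·δV/V)² + (-1·δt/t)²
  V term: (1×0.0310)² = 0.000961
  t term: (-1×0.0670)² = 0.00449
Total = 0.00545. Share from V = 0.000961/0.00545 = 0.176.

17.6%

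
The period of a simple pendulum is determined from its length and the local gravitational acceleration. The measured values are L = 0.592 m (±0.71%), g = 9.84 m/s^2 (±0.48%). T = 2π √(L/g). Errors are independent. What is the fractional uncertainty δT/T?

0.00429

Products/powers → add relative errors in quadrature, weighted by exponent:
  (½·δL/L)² = (0.5×0.00710)² = 1.26e-05;  (−½·δg/g)² = (-0.5×0.00480)² = 5.76e-06
δT/T = √(1.84e-05) = 0.00429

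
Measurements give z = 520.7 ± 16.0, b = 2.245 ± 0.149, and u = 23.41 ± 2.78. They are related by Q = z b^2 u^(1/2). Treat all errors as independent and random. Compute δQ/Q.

0.149

For a monomial Q ∝ z, b^2, u^(1/2), fractional errors add in quadrature:
  (1·δz/z)² = (1×0.0307)² = 0.000944;  (2·δb/b)² = (2×0.0664)² = 0.0176;  (½·δu/u)² = (0.5×0.119)² = 0.00353
δQ/Q = √(0.0221) = 0.149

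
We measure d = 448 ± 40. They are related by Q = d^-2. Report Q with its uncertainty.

Q ∝ d^-2, so δQ/Q = |-2| · δd/d = 2 × 0.0893 = 0.179.
Q = 4.98e-06, so δQ = 0.179 × 4.98e-06 = 8.9e-07.

(4.98 ± 0.890) × 10^-6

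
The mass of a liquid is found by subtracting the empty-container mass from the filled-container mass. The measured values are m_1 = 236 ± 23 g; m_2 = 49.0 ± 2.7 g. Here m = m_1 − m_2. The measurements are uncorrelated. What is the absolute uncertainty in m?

23.2 g

For a sum/difference, combine absolute errors in quadrature:
  (δm_1)² = 529;  (δm_2)² = 7.29
δm = √(536) = 23.2 g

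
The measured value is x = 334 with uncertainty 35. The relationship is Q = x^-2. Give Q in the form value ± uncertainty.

(8.96 ± 1.88) × 10^-6

For a monomial Q ∝ x^-2, fractional errors add in quadrature:
  (-2·δx/x)² = (-2×0.105)² = 0.0439
δQ/Q = √(0.0439) = 0.210
Q = 8.96e-06, so δQ = 0.210 × 8.96e-06 = 1.88e-06.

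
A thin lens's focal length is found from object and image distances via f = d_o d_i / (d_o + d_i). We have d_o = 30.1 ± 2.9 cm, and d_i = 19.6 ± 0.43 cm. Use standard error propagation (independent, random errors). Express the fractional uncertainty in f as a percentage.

4.03%

∂f/∂d_o = (d_i/(d_o+d_i))² = 0.156;  ∂f/∂d_i = (d_o/(d_o+d_i))² = 0.367
δf = √((∂f/∂d_o · δd_o)² + (∂f/∂d_i · δd_i)²) = √(0.203 + 0.0249) = 0.478 cm
f = 11.9 cm, so δf/f = 0.478/11.9 = 0.0403.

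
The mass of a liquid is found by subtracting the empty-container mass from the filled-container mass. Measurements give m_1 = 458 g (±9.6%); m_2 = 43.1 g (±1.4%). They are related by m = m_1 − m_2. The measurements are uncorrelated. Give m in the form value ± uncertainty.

415 ± 44.0 g

Each term contributes (cᵢ δxᵢ)² to (δm)²:
  (δm_1)² = 1930;  (δm_2)² = 0.364
δm = √(1930) = 44.0 g
m = 415 g.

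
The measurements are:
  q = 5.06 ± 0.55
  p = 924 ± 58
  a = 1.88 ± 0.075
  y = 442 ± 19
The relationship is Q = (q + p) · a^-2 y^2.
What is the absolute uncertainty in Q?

6.82e+06

Let u = q + p = 929. δu = √(δq² + δp²) = √(0.303 + 3360) = 58.0, so δu/u = 0.0624.
Q is then a monomial in u, a, y:
δQ/Q = √((δu/u)² + (-2·δa/a)² + (2·δy/y)²) = √(0.00390 + 0.00637 + 0.00739) = 0.133
Q = 5.14e+07, so δQ = 0.133 × 5.14e+07 = 6.82e+06.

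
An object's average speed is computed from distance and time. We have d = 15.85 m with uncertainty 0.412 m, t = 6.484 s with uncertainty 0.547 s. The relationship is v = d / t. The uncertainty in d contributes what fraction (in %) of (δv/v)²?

8.67%

(δv/v)² = (1·δd/d)² + (-1·δt/t)²
  d term: (1×0.0260)² = 0.000676
  t term: (-1×0.0844)² = 0.00712
Total = 0.00779. Share from d = 0.000676/0.00779 = 0.0867.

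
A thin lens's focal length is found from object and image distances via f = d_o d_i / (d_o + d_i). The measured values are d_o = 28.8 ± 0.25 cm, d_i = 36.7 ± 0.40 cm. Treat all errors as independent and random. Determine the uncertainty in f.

∂f/∂d_o = (d_i/(d_o+d_i))² = 0.314;  ∂f/∂d_i = (d_o/(d_o+d_i))² = 0.193
δf = √((∂f/∂d_o · δd_o)² + (∂f/∂d_i · δd_i)²) = √(0.00616 + 0.00598) = 0.110 cm

0.110 cm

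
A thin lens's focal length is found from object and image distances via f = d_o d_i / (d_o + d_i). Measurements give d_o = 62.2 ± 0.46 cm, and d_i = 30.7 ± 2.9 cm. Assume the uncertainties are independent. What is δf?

∂f/∂d_o = (d_i/(d_o+d_i))² = 0.109;  ∂f/∂d_i = (d_o/(d_o+d_i))² = 0.448
δf = √((∂f/∂d_o · δd_o)² + (∂f/∂d_i · δd_i)²) = √(0.00252 + 1.69) = 1.30 cm

1.30 cm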